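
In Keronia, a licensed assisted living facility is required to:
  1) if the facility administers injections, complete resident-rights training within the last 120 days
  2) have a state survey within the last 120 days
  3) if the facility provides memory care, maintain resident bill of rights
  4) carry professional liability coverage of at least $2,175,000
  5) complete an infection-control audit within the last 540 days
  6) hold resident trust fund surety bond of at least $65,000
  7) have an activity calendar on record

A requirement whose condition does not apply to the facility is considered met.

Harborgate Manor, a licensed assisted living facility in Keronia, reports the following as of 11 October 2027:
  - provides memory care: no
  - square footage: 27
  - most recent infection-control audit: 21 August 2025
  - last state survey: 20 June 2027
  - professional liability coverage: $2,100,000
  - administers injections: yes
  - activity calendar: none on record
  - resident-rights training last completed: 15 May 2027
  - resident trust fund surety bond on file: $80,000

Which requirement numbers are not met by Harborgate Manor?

1, 4, 5, 7

1. condition 'administers injections' holds; resident-rights training 149 days ago vs limit 120 → not met
2. state survey 113 days ago vs limit 120 → met
3. condition 'provides memory care' does not hold → requirement n/a → met
4. professional liability coverage $2,100,000 < $2,175,000 → not met
5. infection-control audit 781 days ago vs limit 540 → not met
6. resident trust fund surety bond $80,000 ≥ $65,000 → met
7. activity calendar absent → not met
Not met: 1, 4, 5, 7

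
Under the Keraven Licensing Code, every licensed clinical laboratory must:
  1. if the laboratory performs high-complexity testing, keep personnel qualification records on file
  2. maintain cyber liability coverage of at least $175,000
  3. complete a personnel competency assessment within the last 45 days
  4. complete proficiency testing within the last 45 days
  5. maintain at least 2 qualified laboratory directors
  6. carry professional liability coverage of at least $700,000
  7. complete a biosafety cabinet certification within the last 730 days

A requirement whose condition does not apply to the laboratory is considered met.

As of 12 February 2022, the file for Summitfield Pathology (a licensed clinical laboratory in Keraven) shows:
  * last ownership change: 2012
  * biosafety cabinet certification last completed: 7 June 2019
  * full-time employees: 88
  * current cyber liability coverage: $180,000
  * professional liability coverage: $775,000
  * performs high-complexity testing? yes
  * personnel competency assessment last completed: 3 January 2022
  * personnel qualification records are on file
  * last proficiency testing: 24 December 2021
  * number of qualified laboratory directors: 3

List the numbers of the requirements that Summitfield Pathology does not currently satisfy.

1. condition 'performs high-complexity testing' holds; personnel qualification records present → met
2. cyber liability coverage $180,000 ≥ $175,000 → met
3. personnel competency assessment 40 days ago vs limit 45 → met
4. proficiency testing 50 days ago vs limit 45 → not met
5. qualified laboratory directors 3 ≥ 2 → met
6. professional liability coverage $775,000 ≥ $700,000 → met
7. biosafety cabinet certification 981 days ago vs limit 730 → not met
Not met: 4, 7

4, 7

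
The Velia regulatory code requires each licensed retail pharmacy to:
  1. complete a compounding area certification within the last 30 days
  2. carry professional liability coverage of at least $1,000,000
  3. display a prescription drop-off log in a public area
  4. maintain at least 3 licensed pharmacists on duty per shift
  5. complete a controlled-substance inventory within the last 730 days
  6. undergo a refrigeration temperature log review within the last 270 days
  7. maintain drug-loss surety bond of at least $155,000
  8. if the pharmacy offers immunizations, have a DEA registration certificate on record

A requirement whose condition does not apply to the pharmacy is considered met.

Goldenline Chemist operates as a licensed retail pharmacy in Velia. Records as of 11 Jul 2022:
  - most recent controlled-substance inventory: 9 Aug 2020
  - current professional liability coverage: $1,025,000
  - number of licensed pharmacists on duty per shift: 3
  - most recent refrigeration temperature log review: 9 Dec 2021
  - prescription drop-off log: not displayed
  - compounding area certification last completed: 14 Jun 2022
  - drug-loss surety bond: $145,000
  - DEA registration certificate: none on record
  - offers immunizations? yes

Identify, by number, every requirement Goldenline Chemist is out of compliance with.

3, 7, 8

1. compounding area certification 27 days ago vs limit 30 → met
2. professional liability coverage $1,025,000 ≥ $1,000,000 → met
3. prescription drop-off log absent → not met
4. licensed pharmacists on duty per shift 3 ≥ 3 → met
5. controlled-substance inventory 701 days ago vs limit 730 → met
6. refrigeration temperature log review 214 days ago vs limit 270 → met
7. drug-loss surety bond $145,000 < $155,000 → not met
8. condition 'offers immunizations' holds; DEA registration certificate absent → not met
Not met: 3, 7, 8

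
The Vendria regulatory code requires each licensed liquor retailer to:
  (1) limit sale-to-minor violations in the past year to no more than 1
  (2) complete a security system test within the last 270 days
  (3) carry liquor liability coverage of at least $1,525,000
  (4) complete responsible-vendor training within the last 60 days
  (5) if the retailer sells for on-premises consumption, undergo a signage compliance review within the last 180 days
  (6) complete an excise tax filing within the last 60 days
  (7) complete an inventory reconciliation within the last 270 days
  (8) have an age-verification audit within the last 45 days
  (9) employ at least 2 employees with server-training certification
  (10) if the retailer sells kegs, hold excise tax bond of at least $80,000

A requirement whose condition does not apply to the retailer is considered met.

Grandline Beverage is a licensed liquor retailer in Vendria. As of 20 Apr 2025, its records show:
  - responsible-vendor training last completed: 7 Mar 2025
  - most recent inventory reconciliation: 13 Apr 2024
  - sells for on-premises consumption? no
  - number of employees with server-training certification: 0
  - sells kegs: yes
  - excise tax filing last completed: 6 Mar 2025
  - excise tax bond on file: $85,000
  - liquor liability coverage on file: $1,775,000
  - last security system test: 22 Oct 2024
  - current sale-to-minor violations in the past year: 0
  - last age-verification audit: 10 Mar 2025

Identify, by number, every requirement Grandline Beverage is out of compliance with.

7, 9

1. sale-to-minor violations in the past year 0 ≤ 1 → met
2. security system test 180 days ago vs limit 270 → met
3. liquor liability coverage $1,775,000 ≥ $1,525,000 → met
4. responsible-vendor training 44 days ago vs limit 60 → met
5. condition 'sells for on-premises consumption' does not hold → requirement n/a → met
6. excise tax filing 45 days ago vs limit 60 → met
7. inventory reconciliation 372 days ago vs limit 270 → not met
8. age-verification audit 41 days ago vs limit 45 → met
9. employees with server-training certification 0 < 2 → not met
10. condition 'sells kegs' holds; excise tax bond $85,000 ≥ $80,000 → met
Not met: 7, 9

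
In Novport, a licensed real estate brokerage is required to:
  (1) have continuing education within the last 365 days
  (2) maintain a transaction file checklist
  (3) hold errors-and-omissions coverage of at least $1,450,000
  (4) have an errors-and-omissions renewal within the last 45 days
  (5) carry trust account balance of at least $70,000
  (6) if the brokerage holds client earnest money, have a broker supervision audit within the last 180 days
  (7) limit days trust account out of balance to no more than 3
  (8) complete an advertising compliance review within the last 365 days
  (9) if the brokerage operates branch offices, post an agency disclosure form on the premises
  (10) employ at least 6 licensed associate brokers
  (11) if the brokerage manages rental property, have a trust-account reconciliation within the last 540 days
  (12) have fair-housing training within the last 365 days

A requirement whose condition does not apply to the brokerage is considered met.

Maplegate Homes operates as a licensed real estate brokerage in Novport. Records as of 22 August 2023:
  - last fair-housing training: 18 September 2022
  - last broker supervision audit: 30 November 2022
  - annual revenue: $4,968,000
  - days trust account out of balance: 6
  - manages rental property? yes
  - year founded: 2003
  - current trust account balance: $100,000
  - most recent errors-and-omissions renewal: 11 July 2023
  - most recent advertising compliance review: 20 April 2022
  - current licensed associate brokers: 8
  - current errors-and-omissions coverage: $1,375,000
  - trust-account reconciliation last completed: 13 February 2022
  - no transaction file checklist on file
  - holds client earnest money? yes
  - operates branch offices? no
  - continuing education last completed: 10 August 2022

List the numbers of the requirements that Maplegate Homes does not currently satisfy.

1. continuing education 377 days ago vs limit 365 → not met
2. transaction file checklist absent → not met
3. errors-and-omissions coverage $1,375,000 < $1,450,000 → not met
4. errors-and-omissions renewal 42 days ago vs limit 45 → met
5. trust account balance $100,000 ≥ $70,000 → met
6. condition 'holds client earnest money' holds; broker supervision audit 265 days ago vs limit 180 → not met
7. days trust account out of balance 6 > 3 → not met
8. advertising compliance review 489 days ago vs limit 365 → not met
9. condition 'operates branch offices' does not hold → requirement n/a → met
10. licensed associate brokers 8 ≥ 6 → met
11. condition 'manages rental property' holds; trust-account reconciliation 555 days ago vs limit 540 → not met
12. fair-housing training 338 days ago vs limit 365 → met
Not met: 1, 2, 3, 6, 7, 8, 11

1, 2, 3, 6, 7, 8, 11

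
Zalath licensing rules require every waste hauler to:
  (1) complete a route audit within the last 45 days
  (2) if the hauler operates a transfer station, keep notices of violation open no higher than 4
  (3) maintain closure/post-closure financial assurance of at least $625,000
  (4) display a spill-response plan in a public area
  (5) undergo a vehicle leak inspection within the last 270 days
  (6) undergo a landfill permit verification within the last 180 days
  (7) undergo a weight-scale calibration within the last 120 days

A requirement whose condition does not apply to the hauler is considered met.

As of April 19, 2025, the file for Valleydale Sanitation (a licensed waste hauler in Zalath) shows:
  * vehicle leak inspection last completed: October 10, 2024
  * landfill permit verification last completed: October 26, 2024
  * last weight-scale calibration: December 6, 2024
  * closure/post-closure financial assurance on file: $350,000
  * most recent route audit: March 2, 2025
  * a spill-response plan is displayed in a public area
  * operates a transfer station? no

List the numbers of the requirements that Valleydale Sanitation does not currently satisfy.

1. route audit 48 days ago vs limit 45 → not met
2. condition 'operates a transfer station' does not hold → requirement n/a → met
3. closure/post-closure financial assurance $350,000 < $625,000 → not met
4. spill-response plan present → met
5. vehicle leak inspection 191 days ago vs limit 270 → met
6. landfill permit verification 175 days ago vs limit 180 → met
7. weight-scale calibration 134 days ago vs limit 120 → not met
Not met: 1, 3, 7

1, 3, 7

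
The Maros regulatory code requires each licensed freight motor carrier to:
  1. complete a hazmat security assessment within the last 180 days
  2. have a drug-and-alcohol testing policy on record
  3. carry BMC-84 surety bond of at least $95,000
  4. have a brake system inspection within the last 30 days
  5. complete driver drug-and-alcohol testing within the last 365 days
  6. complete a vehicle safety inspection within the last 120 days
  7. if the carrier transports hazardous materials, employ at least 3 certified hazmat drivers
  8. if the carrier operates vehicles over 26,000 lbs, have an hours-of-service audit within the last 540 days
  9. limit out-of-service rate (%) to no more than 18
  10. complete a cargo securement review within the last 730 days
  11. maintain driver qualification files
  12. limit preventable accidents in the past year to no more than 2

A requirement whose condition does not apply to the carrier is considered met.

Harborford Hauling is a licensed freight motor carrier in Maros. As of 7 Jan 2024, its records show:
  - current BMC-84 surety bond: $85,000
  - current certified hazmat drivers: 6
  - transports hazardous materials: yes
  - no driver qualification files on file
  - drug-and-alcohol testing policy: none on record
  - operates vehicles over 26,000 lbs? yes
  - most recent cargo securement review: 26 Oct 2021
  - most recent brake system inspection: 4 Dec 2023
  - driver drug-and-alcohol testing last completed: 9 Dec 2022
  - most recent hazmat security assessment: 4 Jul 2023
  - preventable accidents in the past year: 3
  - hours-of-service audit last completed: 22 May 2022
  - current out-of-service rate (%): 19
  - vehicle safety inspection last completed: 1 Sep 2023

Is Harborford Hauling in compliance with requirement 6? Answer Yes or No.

No

6. vehicle safety inspection 128 days ago vs limit 120 → not met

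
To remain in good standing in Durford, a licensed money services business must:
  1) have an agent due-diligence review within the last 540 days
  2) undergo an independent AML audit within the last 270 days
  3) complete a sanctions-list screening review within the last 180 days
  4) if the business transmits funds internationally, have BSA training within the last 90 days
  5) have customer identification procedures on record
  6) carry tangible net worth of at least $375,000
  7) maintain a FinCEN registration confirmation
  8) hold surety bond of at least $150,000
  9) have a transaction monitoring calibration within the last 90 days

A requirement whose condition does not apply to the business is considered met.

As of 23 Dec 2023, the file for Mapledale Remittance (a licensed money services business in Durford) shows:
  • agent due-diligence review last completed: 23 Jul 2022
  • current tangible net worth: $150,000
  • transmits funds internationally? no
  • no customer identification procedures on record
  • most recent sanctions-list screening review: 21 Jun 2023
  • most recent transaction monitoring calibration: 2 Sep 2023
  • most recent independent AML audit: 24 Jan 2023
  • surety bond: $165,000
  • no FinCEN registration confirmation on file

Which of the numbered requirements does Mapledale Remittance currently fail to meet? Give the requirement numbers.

2, 3, 5, 6, 7, 9

1. agent due-diligence review 518 days ago vs limit 540 → met
2. independent AML audit 333 days ago vs limit 270 → not met
3. sanctions-list screening review 185 days ago vs limit 180 → not met
4. condition 'transmits funds internationally' does not hold → requirement n/a → met
5. customer identification procedures absent → not met
6. tangible net worth $150,000 < $375,000 → not met
7. FinCEN registration confirmation absent → not met
8. surety bond $165,000 ≥ $150,000 → met
9. transaction monitoring calibration 112 days ago vs limit 90 → not met
Not met: 2, 3, 5, 6, 7, 9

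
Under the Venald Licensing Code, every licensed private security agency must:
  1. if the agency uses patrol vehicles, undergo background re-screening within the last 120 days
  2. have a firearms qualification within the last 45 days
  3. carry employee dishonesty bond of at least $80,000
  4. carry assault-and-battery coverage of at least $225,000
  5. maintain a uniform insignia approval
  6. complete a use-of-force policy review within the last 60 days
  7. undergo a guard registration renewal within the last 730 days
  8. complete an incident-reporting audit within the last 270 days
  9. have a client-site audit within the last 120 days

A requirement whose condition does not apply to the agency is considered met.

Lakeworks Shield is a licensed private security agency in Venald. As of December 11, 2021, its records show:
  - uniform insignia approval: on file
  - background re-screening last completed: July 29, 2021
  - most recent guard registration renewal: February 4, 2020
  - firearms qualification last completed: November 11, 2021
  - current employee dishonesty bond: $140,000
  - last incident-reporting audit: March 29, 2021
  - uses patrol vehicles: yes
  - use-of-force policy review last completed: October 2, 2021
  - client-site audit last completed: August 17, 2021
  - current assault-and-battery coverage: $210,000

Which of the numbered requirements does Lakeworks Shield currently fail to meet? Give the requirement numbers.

1, 4, 6

1. condition 'uses patrol vehicles' holds; background re-screening 135 days ago vs limit 120 → not met
2. firearms qualification 30 days ago vs limit 45 → met
3. employee dishonesty bond $140,000 ≥ $80,000 → met
4. assault-and-battery coverage $210,000 < $225,000 → not met
5. uniform insignia approval present → met
6. use-of-force policy review 70 days ago vs limit 60 → not met
7. guard registration renewal 676 days ago vs limit 730 → met
8. incident-reporting audit 257 days ago vs limit 270 → met
9. client-site audit 116 days ago vs limit 120 → met
Not met: 1, 4, 6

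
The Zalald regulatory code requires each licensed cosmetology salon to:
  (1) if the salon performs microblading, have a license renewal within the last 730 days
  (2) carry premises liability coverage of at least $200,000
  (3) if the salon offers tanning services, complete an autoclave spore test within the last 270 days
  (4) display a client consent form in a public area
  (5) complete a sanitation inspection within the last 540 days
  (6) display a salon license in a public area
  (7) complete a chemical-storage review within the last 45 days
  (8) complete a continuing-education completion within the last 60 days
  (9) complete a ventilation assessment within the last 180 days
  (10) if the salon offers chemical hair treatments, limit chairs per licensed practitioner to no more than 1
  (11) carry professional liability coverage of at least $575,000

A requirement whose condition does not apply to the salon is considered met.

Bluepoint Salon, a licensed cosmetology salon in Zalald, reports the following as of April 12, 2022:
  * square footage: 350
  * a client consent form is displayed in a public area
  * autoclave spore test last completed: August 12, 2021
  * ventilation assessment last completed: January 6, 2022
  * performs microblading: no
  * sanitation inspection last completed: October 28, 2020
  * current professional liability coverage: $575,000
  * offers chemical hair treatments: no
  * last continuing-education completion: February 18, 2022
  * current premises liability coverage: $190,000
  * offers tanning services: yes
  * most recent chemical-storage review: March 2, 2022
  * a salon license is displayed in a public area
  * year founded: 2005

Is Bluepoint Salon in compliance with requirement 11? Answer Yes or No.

11. professional liability coverage $575,000 ≥ $575,000 → met

Yes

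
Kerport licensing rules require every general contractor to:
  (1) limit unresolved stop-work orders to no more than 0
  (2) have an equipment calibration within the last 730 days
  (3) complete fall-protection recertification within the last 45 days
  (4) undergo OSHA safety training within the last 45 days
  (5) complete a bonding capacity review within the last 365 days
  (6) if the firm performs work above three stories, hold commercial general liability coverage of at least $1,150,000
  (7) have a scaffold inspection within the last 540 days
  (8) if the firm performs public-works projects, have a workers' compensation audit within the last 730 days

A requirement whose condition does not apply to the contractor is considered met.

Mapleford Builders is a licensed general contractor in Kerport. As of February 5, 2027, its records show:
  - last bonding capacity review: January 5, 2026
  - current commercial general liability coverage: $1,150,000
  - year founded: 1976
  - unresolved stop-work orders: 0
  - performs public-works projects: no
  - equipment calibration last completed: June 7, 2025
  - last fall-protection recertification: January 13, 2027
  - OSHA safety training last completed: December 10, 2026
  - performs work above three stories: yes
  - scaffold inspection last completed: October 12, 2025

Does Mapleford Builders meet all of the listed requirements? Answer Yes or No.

No

1. unresolved stop-work orders 0 ≤ 0 → met
2. equipment calibration 608 days ago vs limit 730 → met
3. fall-protection recertification 23 days ago vs limit 45 → met
4. OSHA safety training 57 days ago vs limit 45 → not met
5. bonding capacity review 396 days ago vs limit 365 → not met
6. condition 'performs work above three stories' holds; commercial general liability coverage $1,150,000 ≥ $1,150,000 → met
7. scaffold inspection 481 days ago vs limit 540 → met
8. condition 'performs public-works projects' does not hold → requirement n/a → met
Not met: 4, 5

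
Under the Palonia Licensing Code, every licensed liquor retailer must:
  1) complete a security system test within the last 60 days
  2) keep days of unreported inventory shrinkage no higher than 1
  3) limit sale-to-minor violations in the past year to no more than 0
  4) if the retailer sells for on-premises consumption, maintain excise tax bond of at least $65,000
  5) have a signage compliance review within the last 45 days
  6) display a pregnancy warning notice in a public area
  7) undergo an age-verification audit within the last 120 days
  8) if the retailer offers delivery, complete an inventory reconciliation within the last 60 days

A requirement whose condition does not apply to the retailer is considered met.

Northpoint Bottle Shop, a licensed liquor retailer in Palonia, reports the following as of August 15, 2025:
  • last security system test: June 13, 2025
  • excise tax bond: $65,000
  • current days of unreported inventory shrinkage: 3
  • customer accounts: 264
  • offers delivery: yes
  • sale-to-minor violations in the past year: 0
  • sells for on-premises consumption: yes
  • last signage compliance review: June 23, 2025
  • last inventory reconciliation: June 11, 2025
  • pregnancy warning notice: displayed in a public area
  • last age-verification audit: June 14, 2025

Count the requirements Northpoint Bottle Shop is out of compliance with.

4

1. security system test 63 days ago vs limit 60 → not met
2. days of unreported inventory shrinkage 3 > 1 → not met
3. sale-to-minor violations in the past year 0 ≤ 0 → met
4. condition 'sells for on-premises consumption' holds; excise tax bond $65,000 ≥ $65,000 → met
5. signage compliance review 53 days ago vs limit 45 → not met
6. pregnancy warning notice present → met
7. age-verification audit 62 days ago vs limit 120 → met
8. condition 'offers delivery' holds; inventory reconciliation 65 days ago vs limit 60 → not met
Not met: 4 of 8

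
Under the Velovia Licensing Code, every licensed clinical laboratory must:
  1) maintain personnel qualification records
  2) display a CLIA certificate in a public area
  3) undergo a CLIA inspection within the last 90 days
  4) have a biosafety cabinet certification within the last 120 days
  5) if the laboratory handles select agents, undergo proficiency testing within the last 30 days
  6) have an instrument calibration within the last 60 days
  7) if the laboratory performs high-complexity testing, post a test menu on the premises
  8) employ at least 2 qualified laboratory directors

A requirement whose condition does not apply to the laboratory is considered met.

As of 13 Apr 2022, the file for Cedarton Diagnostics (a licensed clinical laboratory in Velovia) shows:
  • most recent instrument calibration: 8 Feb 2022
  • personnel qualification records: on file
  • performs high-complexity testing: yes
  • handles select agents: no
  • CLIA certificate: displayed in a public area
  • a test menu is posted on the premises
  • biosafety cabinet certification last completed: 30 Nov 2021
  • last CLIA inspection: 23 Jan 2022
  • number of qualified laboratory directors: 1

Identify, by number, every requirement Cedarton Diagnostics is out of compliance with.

1. personnel qualification records present → met
2. CLIA certificate present → met
3. CLIA inspection 80 days ago vs limit 90 → met
4. biosafety cabinet certification 134 days ago vs limit 120 → not met
5. condition 'handles select agents' does not hold → requirement n/a → met
6. instrument calibration 64 days ago vs limit 60 → not met
7. condition 'performs high-complexity testing' holds; test menu present → met
8. qualified laboratory directors 1 < 2 → not met
Not met: 4, 6, 8

4, 6, 8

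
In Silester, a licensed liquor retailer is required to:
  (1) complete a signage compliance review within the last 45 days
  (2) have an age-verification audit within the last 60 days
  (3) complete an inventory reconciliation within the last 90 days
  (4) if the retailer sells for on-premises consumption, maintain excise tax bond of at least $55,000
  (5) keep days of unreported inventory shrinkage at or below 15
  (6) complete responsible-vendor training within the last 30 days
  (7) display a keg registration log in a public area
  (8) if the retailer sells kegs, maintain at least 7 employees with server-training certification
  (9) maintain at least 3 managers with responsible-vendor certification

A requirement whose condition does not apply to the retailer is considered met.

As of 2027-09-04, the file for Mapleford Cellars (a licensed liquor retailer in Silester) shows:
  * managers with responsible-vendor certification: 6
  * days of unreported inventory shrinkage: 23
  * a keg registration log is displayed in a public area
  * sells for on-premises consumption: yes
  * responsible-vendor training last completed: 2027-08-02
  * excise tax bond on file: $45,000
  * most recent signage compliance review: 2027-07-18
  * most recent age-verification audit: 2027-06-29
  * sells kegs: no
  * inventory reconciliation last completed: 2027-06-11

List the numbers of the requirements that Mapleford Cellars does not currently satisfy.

1. signage compliance review 48 days ago vs limit 45 → not met
2. age-verification audit 67 days ago vs limit 60 → not met
3. inventory reconciliation 85 days ago vs limit 90 → met
4. condition 'sells for on-premises consumption' holds; excise tax bond $45,000 < $55,000 → not met
5. days of unreported inventory shrinkage 23 > 15 → not met
6. responsible-vendor training 33 days ago vs limit 30 → not met
7. keg registration log present → met
8. condition 'sells kegs' does not hold → requirement n/a → met
9. managers with responsible-vendor certification 6 ≥ 3 → met
Not met: 1, 2, 4, 5, 6

1, 2, 4, 5, 6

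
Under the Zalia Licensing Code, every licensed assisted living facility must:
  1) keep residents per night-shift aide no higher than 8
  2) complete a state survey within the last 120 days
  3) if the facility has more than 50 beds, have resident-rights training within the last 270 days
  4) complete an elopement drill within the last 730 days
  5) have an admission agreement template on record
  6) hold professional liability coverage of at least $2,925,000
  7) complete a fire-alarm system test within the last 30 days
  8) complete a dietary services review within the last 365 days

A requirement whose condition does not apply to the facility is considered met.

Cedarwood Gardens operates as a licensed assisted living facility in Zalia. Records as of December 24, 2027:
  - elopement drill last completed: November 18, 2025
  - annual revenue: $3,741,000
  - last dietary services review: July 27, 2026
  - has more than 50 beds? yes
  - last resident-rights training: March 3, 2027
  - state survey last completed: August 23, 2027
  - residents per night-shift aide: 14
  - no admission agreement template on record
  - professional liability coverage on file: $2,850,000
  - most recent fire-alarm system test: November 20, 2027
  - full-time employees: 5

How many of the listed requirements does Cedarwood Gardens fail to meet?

8

1. residents per night-shift aide 14 > 8 → not met
2. state survey 123 days ago vs limit 120 → not met
3. condition 'has more than 50 beds' holds; resident-rights training 296 days ago vs limit 270 → not met
4. elopement drill 766 days ago vs limit 730 → not met
5. admission agreement template absent → not met
6. professional liability coverage $2,850,000 < $2,925,000 → not met
7. fire-alarm system test 34 days ago vs limit 30 → not met
8. dietary services review 515 days ago vs limit 365 → not met
Not met: 8 of 8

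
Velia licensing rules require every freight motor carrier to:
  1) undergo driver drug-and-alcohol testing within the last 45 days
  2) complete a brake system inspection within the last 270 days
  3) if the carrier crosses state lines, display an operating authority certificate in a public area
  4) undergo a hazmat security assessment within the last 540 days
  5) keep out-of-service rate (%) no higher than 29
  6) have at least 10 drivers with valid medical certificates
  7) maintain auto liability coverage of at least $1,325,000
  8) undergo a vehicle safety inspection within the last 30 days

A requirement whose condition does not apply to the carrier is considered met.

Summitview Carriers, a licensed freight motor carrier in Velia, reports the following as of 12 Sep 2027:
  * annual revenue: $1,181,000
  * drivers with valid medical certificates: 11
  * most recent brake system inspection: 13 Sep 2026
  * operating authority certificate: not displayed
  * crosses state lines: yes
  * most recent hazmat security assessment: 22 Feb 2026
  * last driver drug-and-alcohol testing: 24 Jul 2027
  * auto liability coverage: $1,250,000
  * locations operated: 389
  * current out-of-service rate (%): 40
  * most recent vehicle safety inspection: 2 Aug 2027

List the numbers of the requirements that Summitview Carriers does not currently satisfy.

1. driver drug-and-alcohol testing 50 days ago vs limit 45 → not met
2. brake system inspection 364 days ago vs limit 270 → not met
3. condition 'crosses state lines' holds; operating authority certificate absent → not met
4. hazmat security assessment 567 days ago vs limit 540 → not met
5. out-of-service rate (%) 40 > 29 → not met
6. drivers with valid medical certificates 11 ≥ 10 → met
7. auto liability coverage $1,250,000 < $1,325,000 → not met
8. vehicle safety inspection 41 days ago vs limit 30 → not met
Not met: 1, 2, 3, 4, 5, 7, 8

1, 2, 3, 4, 5, 7, 8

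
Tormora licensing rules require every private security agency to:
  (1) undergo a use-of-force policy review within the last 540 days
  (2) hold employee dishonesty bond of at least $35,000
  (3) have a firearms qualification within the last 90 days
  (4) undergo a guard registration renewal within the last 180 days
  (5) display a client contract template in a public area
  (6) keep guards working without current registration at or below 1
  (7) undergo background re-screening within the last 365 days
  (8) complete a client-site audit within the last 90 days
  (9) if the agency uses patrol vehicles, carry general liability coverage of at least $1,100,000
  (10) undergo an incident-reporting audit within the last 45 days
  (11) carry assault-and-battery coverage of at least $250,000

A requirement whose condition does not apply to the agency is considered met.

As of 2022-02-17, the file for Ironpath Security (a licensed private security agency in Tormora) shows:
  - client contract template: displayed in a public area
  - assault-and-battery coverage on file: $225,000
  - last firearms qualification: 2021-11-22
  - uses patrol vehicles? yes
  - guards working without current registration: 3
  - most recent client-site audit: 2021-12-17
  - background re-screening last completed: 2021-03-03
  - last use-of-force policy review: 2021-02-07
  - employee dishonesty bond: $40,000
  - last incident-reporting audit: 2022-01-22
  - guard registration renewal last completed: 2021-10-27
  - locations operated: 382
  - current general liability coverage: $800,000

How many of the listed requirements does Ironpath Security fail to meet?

3

1. use-of-force policy review 375 days ago vs limit 540 → met
2. employee dishonesty bond $40,000 ≥ $35,000 → met
3. firearms qualification 87 days ago vs limit 90 → met
4. guard registration renewal 113 days ago vs limit 180 → met
5. client contract template present → met
6. guards working without current registration 3 > 1 → not met
7. background re-screening 351 days ago vs limit 365 → met
8. client-site audit 62 days ago vs limit 90 → met
9. condition 'uses patrol vehicles' holds; general liability coverage $800,000 < $1,100,000 → not met
10. incident-reporting audit 26 days ago vs limit 45 → met
11. assault-and-battery coverage $225,000 < $250,000 → not met
Not met: 3 of 11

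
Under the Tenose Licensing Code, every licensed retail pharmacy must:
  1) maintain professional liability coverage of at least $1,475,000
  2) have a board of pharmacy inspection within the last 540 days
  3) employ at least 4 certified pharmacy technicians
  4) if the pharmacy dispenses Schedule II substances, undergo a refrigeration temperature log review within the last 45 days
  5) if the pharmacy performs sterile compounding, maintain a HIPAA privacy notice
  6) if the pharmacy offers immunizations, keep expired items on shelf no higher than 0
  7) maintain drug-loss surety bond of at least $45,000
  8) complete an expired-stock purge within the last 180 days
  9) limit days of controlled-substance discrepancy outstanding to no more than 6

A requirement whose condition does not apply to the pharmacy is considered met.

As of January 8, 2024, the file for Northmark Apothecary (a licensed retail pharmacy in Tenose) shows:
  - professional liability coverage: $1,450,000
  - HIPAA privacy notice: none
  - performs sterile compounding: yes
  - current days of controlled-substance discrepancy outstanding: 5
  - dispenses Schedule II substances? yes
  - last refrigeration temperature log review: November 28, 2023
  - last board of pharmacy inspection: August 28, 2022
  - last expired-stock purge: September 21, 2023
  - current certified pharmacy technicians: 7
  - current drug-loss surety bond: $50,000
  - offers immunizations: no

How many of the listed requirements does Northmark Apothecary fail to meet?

1. professional liability coverage $1,450,000 < $1,475,000 → not met
2. board of pharmacy inspection 498 days ago vs limit 540 → met
3. certified pharmacy technicians 7 ≥ 4 → met
4. condition 'dispenses Schedule II substances' holds; refrigeration temperature log review 41 days ago vs limit 45 → met
5. condition 'performs sterile compounding' holds; HIPAA privacy notice absent → not met
6. condition 'offers immunizations' does not hold → requirement n/a → met
7. drug-loss surety bond $50,000 ≥ $45,000 → met
8. expired-stock purge 109 days ago vs limit 180 → met
9. days of controlled-substance discrepancy outstanding 5 ≤ 6 → met
Not met: 2 of 9

2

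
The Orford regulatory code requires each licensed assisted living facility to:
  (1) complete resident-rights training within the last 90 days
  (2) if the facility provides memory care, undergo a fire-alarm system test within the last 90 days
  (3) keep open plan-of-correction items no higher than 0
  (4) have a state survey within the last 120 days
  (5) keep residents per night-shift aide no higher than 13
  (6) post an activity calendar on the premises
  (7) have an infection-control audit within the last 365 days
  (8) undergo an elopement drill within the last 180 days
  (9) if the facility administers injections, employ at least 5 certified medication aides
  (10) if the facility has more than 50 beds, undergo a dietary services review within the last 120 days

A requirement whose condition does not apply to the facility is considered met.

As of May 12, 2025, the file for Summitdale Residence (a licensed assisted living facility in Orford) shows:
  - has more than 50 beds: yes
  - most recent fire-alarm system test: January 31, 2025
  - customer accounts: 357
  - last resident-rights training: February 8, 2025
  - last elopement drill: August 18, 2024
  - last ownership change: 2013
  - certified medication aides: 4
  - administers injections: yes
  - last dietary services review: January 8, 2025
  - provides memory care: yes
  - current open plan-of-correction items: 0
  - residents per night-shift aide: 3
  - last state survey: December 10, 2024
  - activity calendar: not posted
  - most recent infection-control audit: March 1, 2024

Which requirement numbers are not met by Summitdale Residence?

1. resident-rights training 93 days ago vs limit 90 → not met
2. condition 'provides memory care' holds; fire-alarm system test 101 days ago vs limit 90 → not met
3. open plan-of-correction items 0 ≤ 0 → met
4. state survey 153 days ago vs limit 120 → not met
5. residents per night-shift aide 3 ≤ 13 → met
6. activity calendar absent → not met
7. infection-control audit 437 days ago vs limit 365 → not met
8. elopement drill 267 days ago vs limit 180 → not met
9. condition 'administers injections' holds; certified medication aides 4 < 5 → not met
10. condition 'has more than 50 beds' holds; dietary services review 124 days ago vs limit 120 → not met
Not met: 1, 2, 4, 6, 7, 8, 9, 10

1, 2, 4, 6, 7, 8, 9, 10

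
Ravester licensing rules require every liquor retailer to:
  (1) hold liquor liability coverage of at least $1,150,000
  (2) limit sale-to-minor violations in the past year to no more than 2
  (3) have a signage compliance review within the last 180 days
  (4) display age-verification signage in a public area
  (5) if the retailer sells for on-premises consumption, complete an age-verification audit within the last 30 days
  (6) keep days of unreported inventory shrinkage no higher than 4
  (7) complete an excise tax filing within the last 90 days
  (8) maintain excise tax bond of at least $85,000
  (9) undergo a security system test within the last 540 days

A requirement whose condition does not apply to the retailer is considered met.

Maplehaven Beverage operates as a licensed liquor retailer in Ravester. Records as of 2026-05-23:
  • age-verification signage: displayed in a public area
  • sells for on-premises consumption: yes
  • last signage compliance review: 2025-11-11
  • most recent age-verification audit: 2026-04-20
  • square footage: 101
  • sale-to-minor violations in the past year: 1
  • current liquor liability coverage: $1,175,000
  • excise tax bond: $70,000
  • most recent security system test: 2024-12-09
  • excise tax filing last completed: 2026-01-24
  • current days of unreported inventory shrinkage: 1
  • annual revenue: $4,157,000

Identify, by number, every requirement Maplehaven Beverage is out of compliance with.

1. liquor liability coverage $1,175,000 ≥ $1,150,000 → met
2. sale-to-minor violations in the past year 1 ≤ 2 → met
3. signage compliance review 193 days ago vs limit 180 → not met
4. age-verification signage present → met
5. condition 'sells for on-premises consumption' holds; age-verification audit 33 days ago vs limit 30 → not met
6. days of unreported inventory shrinkage 1 ≤ 4 → met
7. excise tax filing 119 days ago vs limit 90 → not met
8. excise tax bond $70,000 < $85,000 → not met
9. security system test 530 days ago vs limit 540 → met
Not met: 3, 5, 7, 8

3, 5, 7, 8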